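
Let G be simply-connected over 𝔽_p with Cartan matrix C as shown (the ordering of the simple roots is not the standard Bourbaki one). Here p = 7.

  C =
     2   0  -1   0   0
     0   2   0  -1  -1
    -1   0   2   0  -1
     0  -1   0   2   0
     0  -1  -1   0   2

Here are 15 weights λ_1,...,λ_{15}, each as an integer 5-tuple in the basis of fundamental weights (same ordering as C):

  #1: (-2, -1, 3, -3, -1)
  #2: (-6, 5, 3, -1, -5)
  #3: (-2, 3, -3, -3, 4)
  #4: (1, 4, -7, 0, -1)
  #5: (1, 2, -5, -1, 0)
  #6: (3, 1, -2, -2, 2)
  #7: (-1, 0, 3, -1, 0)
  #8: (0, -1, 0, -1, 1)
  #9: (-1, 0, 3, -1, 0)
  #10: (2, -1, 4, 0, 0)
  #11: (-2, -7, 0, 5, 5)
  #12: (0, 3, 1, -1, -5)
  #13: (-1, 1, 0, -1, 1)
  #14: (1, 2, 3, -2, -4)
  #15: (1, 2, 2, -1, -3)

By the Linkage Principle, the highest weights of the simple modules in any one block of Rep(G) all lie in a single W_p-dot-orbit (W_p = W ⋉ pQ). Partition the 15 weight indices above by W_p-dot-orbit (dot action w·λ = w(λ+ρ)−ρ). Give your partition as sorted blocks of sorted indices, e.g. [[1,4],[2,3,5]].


Cartan matrix: type A_5 (|W|=720); un-permuting the 5 rows.

Folding the 15 weights λ_j+ρ into Ā_7 (reps in the given 5-coord order):

    1: (1, 0, 1, 0, 2)
    2: (0, 1, 4, 0, 1)
    3: (0, 2, 1, 0, 2)
    4: (0, 1, 4, 0, 1)
    5: (1, 0, 1, 0, 2)
    6: (2, 1, 1, 0, 2)
    7: (0, 1, 4, 0, 1)
    8: (1, 0, 1, 0, 2)
    9: (0, 1, 4, 0, 1)
    10: (0, 1, 4, 0, 1)
    11: (1, 6, 0, 0, 0)
    12: (1, 0, 1, 0, 2)
    13: (0, 2, 1, 0, 2)
    14: (2, 1, 1, 0, 2)
    15: (2, 1, 1, 0, 2)

Partition of {1..15} into 5 W_7-dot-orbits:

[[1, 5, 8, 12], [2, 4, 7, 9, 10], [3, 13], [6, 14, 15], [11]]


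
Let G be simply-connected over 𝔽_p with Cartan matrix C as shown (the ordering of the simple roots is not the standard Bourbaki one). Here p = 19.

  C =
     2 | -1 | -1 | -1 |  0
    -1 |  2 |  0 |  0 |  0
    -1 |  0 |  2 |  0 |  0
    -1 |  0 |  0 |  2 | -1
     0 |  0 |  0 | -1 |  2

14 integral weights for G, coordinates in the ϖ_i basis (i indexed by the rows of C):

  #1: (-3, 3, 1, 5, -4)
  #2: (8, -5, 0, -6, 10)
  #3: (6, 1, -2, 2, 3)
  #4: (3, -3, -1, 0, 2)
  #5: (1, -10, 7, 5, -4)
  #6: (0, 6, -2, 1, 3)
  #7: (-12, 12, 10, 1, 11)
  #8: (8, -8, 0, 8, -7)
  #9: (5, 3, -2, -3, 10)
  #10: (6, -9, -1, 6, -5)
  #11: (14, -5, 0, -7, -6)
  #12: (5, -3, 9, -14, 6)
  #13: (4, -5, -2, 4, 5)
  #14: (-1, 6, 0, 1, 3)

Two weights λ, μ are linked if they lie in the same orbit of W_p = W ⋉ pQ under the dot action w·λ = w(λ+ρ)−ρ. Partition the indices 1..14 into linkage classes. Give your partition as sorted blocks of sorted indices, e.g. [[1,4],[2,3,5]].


Cartan matrix: type D_5 (|W|=1920); un-permuting the 5 rows.

Folding the 14 weights λ_j+ρ into Ā_19 (reps in the given 5-coord order):

  [1] (2, 2, 0, 1, 3);  [2] (0, 4, 1, 3, 6);  [3] (3, 2, 1, 3, 1);  [4] (2, 2, 0, 1, 3);  [5] (3, 2, 1, 3, 1);  [6] (0, 7, 1, 2, 4);  [7] (2, 2, 0, 1, 3);  [8] (0, 7, 1, 2, 4);  [9] (0, 4, 1, 3, 6);  [10] (0, 7, 1, 2, 4);  [11] (0, 4, 1, 3, 6);  [12] (0, 7, 1, 2, 4);  [13] (0, 4, 1, 3, 6);  [14] (0, 7, 1, 2, 4)

The 14 indices split into 4 linkage classes (same alcove rep ⇔ same W_19-dot-orbit):

[[1, 4, 7], [2, 9, 11, 13], [3, 5], [6, 8, 10, 12, 14]]


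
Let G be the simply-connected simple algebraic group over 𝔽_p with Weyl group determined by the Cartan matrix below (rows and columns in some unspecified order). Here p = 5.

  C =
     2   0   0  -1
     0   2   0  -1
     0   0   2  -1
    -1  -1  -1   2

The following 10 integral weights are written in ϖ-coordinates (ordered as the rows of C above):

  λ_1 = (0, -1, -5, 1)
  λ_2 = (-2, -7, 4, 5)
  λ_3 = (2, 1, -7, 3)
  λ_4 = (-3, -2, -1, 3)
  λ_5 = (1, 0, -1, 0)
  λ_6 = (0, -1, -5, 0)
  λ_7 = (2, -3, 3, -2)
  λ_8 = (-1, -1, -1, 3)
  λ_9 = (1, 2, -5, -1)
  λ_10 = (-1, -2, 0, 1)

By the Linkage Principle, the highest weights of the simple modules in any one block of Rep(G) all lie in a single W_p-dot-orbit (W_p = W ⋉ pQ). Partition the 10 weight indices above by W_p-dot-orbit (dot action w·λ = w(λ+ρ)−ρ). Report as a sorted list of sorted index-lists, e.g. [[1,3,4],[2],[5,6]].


C ↔ D_4 under row/col permutation; |W(D_4)| = 192.

Folding the 10 weights λ_j+ρ into Ā_5 (reps in the given 4-coord order):

  λ_1 → (0, 1, 1, 1) · λ_2 → (4, 1, 0, 0) · λ_3 → (0, 1, 1, 1) · λ_4 → (2, 1, 0, 1) · λ_5 → (2, 1, 0, 1) · λ_6 → (0, 1, 1, 1) · λ_7 → (0, 1, 1, 1) · λ_8 → (0, 0, 0, 1) · λ_9 → (2, 1, 0, 1) · λ_10 → (0, 1, 1, 1)

The 10 indices split into 4 linkage classes (same alcove rep ⇔ same W_5-dot-orbit):

[[1, 3, 6, 7, 10], [2], [4, 5, 9], [8]]


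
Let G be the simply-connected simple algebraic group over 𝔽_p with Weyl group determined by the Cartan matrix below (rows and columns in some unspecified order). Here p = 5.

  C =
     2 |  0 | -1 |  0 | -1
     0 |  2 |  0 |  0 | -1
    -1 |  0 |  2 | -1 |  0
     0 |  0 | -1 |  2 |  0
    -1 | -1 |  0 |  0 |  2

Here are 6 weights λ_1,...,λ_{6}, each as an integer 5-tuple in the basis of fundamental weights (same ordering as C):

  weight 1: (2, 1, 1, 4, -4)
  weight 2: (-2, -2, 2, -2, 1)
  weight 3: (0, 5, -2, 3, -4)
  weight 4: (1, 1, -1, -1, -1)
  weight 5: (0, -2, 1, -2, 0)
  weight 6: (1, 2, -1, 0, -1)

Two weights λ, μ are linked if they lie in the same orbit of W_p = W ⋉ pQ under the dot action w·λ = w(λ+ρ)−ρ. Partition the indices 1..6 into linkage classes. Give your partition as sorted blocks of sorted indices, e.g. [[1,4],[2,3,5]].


Cartan matrix: type A_5 (|W|=720); un-permuting the 5 rows.

λ_j+ρ reflected into Ā_5 (⟨·,θ^∨⟩≤5); 5-tuples as given:

  λ_1+ρ ↦ (2, 2, 0, 0, 0)
  λ_2+ρ ↦ (1, 1, 1, 1, 0)
  λ_3+ρ ↦ (1, 1, 1, 1, 0)
  λ_4+ρ ↦ (2, 2, 0, 0, 0)
  λ_5+ρ ↦ (1, 1, 1, 1, 0)
  λ_6+ρ ↦ (2, 2, 0, 0, 0)

The 6 indices split into 2 linkage classes (same alcove rep ⇔ same W_5-dot-orbit):

[[1, 4, 6], [2, 3, 5]]


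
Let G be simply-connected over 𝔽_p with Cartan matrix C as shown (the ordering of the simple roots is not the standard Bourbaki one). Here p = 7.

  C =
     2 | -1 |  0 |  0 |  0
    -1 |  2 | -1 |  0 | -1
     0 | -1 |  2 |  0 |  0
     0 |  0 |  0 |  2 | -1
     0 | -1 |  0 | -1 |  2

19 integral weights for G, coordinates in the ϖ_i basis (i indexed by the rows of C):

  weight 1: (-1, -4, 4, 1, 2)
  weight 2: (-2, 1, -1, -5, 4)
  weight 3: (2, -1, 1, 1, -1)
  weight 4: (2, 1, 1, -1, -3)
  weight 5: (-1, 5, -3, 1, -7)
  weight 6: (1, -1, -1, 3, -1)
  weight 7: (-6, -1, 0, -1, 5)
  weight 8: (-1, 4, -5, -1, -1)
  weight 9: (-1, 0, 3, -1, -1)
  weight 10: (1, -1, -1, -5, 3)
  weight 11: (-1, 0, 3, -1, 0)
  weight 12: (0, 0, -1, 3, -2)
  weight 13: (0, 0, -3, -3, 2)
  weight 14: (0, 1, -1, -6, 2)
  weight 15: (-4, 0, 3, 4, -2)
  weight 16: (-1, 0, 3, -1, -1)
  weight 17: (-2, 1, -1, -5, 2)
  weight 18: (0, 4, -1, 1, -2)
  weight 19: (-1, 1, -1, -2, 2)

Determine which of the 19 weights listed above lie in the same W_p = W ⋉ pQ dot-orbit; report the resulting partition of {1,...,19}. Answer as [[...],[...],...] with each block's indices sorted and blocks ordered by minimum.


D_5 Cartan matrix, 5 simple roots permuted; ρ=(1,1,1,1,1).

Ā_7 reps of the 19 weights (D_5, coords as presented):

  [1] (3, 0, 2, 2, 0);  [2] (1, 0, 0, 3, 1);  [3] (3, 0, 2, 2, 0);  [4] (3, 0, 2, 2, 0);  [5] (2, 0, 0, 4, 0);  [6] (2, 0, 0, 4, 0);  [7] (0, 1, 4, 0, 0);  [8] (0, 1, 4, 0, 0);  [9] (0, 1, 4, 0, 0);  [10] (2, 0, 0, 4, 0);  [11] (0, 1, 4, 0, 0);  [12] (1, 0, 0, 3, 1);  [13] (0, 1, 1, 2, 0);  [14] (1, 0, 0, 3, 1);  [15] (0, 1, 1, 2, 0);  [16] (0, 1, 4, 0, 0);  [17] (1, 0, 0, 3, 1);  [18] (1, 0, 0, 3, 1);  [19] (0, 2, 0, 1, 0)

Partition of {1..19} into 6 W_7-dot-orbits:

[[1, 3, 4], [2, 12, 14, 17, 18], [5, 6, 10], [7, 8, 9, 11, 16], [13, 15], [19]]


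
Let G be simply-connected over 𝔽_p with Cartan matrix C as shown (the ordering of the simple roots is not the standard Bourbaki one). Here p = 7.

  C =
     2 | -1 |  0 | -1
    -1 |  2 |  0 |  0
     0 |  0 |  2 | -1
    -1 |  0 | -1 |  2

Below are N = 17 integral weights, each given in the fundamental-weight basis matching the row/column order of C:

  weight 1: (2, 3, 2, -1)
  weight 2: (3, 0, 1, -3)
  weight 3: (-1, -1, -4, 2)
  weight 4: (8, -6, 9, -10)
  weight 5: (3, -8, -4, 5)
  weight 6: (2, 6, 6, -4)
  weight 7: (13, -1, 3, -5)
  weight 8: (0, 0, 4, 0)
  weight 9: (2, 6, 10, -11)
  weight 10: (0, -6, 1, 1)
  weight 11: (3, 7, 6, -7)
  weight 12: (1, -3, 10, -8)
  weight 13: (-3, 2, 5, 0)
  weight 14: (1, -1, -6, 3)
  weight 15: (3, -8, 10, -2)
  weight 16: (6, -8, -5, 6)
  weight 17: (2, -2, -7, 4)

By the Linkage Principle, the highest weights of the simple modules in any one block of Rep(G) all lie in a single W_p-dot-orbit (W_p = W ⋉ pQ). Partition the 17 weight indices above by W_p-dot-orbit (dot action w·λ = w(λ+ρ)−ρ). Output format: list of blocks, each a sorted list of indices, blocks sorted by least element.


Dynkin diagram of C (from the 6 off-diagonal −1 entries): A_4.

λ_j+ρ reflected into Ā_7 (⟨·,θ^∨⟩≤7); 4-tuples as given:

  [1] (3, 1, 0, 0);  [2] (2, 1, 0, 2);  [3] (0, 0, 3, 0);  [4] (2, 1, 0, 2);  [5] (3, 1, 0, 0);  [6] (0, 0, 3, 0);  [7] (0, 0, 3, 0);  [8] (1, 0, 4, 1);  [9] (3, 1, 0, 0);  [10] (2, 1, 0, 2);  [11] (1, 0, 4, 1);  [12] (2, 1, 0, 0);  [13] (1, 0, 4, 1);  [14] (1, 0, 4, 1);  [15] (3, 1, 0, 0);  [16] (0, 0, 3, 0);  [17] (1, 0, 4, 1)

These 17 weights hit 5 W_7-dot-orbits; sizes (4, 3, 4, 5, 1):

[[1, 5, 9, 15], [2, 4, 10], [3, 6, 7, 16], [8, 11, 13, 14, 17], [12]]


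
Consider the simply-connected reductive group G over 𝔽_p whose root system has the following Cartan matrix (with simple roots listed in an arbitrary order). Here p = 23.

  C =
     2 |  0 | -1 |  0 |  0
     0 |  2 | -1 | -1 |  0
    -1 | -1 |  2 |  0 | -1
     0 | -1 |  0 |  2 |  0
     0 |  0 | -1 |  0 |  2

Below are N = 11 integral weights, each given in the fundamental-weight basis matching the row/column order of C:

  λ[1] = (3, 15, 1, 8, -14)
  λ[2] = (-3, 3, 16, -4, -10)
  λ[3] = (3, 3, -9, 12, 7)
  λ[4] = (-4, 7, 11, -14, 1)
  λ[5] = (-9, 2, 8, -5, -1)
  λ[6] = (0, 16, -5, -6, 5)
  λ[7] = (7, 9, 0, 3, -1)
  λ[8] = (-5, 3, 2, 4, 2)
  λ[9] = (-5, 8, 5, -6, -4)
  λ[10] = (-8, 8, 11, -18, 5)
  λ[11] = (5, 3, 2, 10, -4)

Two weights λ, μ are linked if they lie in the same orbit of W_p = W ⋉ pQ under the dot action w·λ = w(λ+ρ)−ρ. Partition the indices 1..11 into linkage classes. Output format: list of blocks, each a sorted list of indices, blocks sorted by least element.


Dynkin diagram of C (from the 8 off-diagonal −1 entries): D_5.

λ_j+ρ reflected into Ā_23 (⟨·,θ^∨⟩≤23); 5-tuples as given:

  1: (3, 4, 2, 1, 2) · 2: (2, 3, 2, 1, 9) · 3: (4, 4, 0, 9, 0) · 4: (3, 3, 1, 5, 2) · 5: (8, 1, 0, 3, 0) · 6: (3, 3, 1, 5, 2) · 7: (8, 1, 0, 3, 0) · 8: (3, 3, 1, 5, 2) · 9: (3, 3, 1, 5, 2) · 10: (3, 3, 1, 5, 2) · 11: (5, 0, 1, 10, 2)

Grouping the 11 weights by Ā_23-representative: 6 linkage classes.

[[1], [2], [3], [4, 6, 8, 9, 10], [5, 7], [11]]


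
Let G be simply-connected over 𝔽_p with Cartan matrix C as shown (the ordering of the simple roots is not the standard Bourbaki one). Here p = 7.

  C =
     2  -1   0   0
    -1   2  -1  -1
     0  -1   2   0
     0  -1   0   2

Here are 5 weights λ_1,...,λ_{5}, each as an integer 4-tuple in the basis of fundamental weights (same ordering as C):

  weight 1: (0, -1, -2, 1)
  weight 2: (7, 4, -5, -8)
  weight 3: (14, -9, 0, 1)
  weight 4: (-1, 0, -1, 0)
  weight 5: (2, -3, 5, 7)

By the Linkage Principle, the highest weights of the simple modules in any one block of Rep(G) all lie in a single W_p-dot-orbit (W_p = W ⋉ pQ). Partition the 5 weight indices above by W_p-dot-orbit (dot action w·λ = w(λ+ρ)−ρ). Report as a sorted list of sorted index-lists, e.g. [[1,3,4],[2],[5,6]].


Cartan matrix: type D_4 (|W|=192); un-permuting the 4 rows.

Each λ_j+ρ reduced to Ā_7; 4-tuples below use C's row order:

  λ_1 → (0, 1, 0, 1);  λ_2 → (0, 1, 0, 1);  λ_3 → (0, 1, 0, 1);  λ_4 → (0, 1, 0, 1);  λ_5 → (4, 0, 1, 1)

Partition of {1..5} into 2 W_7-dot-orbits:

[[1, 2, 3, 4], [5]]


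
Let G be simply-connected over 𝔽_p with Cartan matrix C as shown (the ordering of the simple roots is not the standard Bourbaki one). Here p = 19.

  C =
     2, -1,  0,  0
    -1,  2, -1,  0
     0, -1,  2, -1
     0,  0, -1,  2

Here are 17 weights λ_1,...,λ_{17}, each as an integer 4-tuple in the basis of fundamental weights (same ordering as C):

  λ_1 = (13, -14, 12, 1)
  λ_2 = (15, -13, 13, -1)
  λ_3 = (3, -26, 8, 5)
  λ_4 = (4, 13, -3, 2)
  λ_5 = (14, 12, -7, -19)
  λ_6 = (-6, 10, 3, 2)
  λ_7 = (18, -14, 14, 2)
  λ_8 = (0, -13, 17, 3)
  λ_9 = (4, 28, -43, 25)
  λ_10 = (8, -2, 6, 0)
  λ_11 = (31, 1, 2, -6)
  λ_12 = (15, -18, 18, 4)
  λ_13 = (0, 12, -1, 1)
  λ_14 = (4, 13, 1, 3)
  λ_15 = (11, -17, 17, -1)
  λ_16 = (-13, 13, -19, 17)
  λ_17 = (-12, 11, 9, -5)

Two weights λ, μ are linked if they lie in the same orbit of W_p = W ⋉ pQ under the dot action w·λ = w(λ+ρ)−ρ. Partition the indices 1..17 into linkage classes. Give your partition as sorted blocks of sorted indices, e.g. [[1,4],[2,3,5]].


A_4 Cartan matrix, 4 simple roots permuted; ρ=(1,1,1,1).

W_19-reps of the 17 weights in Ā_19 (same 4-coord order as C):

  λ_1 → (1, 13, 0, 2);  λ_2 → (4, 12, 2, 0);  λ_3 → (3, 6, 4, 2);  λ_4 → (4, 12, 2, 0);  λ_5 → (5, 6, 4, 3);  λ_6 → (5, 6, 4, 3);  λ_7 → (1, 13, 0, 2);  λ_8 → (8, 1, 6, 1);  λ_9 → (5, 6, 4, 3);  λ_10 → (8, 1, 6, 1);  λ_11 → (1, 13, 0, 2);  λ_12 → (4, 12, 2, 0);  λ_13 → (1, 13, 0, 2);  λ_14 → (1, 13, 0, 2);  λ_15 → (4, 12, 2, 0);  λ_16 → (4, 12, 2, 0);  λ_17 → (8, 1, 6, 1)

Partition of {1..17} into 5 W_19-dot-orbits:

[[1, 7, 11, 13, 14], [2, 4, 12, 15, 16], [3], [5, 6, 9], [8, 10, 17]]


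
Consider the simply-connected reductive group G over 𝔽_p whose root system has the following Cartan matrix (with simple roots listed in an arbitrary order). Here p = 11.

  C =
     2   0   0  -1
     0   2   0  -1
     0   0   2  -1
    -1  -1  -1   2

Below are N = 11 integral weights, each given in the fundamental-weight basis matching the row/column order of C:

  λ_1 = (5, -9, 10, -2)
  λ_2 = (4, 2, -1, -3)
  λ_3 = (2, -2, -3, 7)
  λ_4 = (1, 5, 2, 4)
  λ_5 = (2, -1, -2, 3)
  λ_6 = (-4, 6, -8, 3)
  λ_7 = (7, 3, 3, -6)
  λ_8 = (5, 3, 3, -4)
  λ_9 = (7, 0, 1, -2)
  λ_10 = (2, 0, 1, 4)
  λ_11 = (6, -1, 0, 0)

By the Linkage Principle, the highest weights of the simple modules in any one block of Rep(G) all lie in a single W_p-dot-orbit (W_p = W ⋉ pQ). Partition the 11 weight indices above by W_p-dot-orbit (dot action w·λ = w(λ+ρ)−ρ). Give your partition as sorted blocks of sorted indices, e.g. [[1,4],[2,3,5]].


Root system D_4: the 4×4 matrix C matches after relabeling.

Each λ_j+ρ reduced to Ā_11; 4-tuples below use C's row order:

    1: (3, 1, 2, 0)
    2: (3, 1, 2, 0)
    3: (3, 1, 2, 0)
    4: (3, 1, 2, 0)
    5: (3, 0, 1, 3)
    6: (3, 1, 1, 3)
    7: (3, 1, 1, 3)
    8: (3, 1, 1, 3)
    9: (7, 0, 1, 1)
    10: (3, 1, 2, 0)
    11: (7, 0, 1, 1)

The 11 indices split into 4 linkage classes (same alcove rep ⇔ same W_11-dot-orbit):

[[1, 2, 3, 4, 10], [5], [6, 7, 8], [9, 11]]


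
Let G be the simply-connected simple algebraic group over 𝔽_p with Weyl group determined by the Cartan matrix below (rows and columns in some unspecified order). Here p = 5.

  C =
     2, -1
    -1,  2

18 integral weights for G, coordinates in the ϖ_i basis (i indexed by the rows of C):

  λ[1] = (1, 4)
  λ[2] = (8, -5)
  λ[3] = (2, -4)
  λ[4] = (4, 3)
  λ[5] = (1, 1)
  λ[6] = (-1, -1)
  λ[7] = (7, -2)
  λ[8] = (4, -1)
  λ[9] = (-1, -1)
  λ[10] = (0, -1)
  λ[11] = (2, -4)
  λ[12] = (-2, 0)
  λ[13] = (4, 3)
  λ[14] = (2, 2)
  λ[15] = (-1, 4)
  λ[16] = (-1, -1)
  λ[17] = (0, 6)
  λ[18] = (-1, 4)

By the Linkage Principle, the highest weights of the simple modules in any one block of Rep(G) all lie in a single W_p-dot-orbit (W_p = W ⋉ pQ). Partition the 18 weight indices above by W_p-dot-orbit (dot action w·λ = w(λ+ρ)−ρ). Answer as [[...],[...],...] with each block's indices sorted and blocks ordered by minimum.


A_2 Cartan matrix, 2 simple roots permuted; ρ=(1,1).

W_5-reps of the 18 weights in Ā_5 (same 2-coord order as C):

    [1] (0, 3)
    [2] (1, 0)
    [3] (0, 3)
    [4] (1, 0)
    [5] (2, 2)
    [6] (0, 0)
    [7] (2, 2)
    [8] (5, 0)
    [9] (0, 0)
    [10] (1, 0)
    [11] (0, 3)
    [12] (1, 0)
    [13] (1, 0)
    [14] (2, 2)
    [15] (0, 5)
    [16] (0, 0)
    [17] (2, 2)
    [18] (0, 5)

These 18 weights hit 6 W_5-dot-orbits; sizes (3, 5, 4, 3, 1, 2):

[[1, 3, 11], [2, 4, 10, 12, 13], [5, 7, 14, 17], [6, 9, 16], [8], [15, 18]]


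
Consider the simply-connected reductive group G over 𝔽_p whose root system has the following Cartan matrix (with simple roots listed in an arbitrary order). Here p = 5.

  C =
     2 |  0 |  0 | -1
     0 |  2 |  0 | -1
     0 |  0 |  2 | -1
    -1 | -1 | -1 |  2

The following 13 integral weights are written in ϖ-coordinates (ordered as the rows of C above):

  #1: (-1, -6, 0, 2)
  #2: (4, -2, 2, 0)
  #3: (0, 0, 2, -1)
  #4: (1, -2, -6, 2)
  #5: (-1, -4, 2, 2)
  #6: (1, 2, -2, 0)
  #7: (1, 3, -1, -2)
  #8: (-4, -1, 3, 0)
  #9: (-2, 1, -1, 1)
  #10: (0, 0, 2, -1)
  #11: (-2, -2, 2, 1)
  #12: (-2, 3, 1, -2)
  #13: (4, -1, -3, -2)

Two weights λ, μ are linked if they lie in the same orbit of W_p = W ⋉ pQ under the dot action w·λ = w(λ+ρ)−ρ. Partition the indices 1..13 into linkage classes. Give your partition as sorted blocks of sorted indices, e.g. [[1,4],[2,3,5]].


D_4 Cartan matrix, 4 simple roots permuted; ρ=(1,1,1,1).

Alcove-folded reps (p=5, 13 weights, presented ϖ-order):

    [1] (1, 2, 0, 1)
    [2] (1, 3, 1, 0)
    [3] (1, 1, 3, 0)
    [4] (1, 2, 2, 0)
    [5] (1, 2, 2, 0)
    [6] (1, 2, 0, 1)
    [7] (1, 3, 1, 0)
    [8] (1, 2, 2, 0)
    [9] (1, 2, 0, 1)
    [10] (1, 1, 3, 0)
    [11] (1, 1, 3, 0)
    [12] (1, 2, 0, 1)
    [13] (1, 2, 0, 1)

Partition of {1..13} into 4 W_5-dot-orbits:

[[1, 6, 9, 12, 13], [2, 7], [3, 10, 11], [4, 5, 8]]


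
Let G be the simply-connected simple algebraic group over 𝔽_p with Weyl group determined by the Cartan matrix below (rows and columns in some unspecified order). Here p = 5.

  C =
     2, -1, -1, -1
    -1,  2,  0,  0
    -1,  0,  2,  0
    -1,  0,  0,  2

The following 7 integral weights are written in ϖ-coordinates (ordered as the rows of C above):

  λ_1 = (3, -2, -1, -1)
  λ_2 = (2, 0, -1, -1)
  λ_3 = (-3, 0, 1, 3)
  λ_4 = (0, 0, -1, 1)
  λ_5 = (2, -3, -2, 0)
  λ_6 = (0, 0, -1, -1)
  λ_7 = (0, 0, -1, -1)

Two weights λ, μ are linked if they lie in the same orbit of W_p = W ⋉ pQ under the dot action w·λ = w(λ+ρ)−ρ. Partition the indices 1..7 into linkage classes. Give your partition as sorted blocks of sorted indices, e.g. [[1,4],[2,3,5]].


Cartan matrix: type D_4 (|W|=192); un-permuting the 4 rows.

W_5-reps of the 7 weights in Ā_5 (same 4-coord order as C):

  λ_1 → (1, 1, 0, 0)
  λ_2 → (1, 1, 0, 0)
  λ_3 → (1, 1, 0, 2)
  λ_4 → (1, 1, 0, 2)
  λ_5 → (0, 2, 1, 1)
  λ_6 → (1, 1, 0, 0)
  λ_7 → (1, 1, 0, 0)

Linkage partition of the 7 weights (3 classes, p=5):

[[1, 2, 6, 7], [3, 4], [5]]


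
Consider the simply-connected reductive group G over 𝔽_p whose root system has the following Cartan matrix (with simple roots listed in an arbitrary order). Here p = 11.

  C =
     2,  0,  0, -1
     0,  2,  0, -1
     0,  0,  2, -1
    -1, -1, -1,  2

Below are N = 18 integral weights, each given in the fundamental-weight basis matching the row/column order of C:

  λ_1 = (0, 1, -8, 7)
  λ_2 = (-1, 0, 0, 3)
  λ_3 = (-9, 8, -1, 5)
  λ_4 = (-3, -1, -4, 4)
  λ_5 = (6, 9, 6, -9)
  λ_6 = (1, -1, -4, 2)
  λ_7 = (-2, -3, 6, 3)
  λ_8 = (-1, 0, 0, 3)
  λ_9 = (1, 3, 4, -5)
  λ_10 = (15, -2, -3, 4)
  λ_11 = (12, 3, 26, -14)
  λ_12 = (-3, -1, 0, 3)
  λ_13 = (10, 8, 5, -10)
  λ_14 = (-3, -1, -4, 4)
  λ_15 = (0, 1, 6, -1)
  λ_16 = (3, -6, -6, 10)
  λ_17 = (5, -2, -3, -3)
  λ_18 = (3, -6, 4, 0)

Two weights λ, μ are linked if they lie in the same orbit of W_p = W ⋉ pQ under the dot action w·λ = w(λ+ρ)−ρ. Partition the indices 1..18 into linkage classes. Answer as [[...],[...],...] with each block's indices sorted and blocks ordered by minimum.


Type D_4, rank 4, |W|=192; reorder rows/cols to standard.

λ_j+ρ reflected into Ā_11 (⟨·,θ^∨⟩≤11); 4-tuples as given:

  [1] (1, 2, 7, 0) · [2] (0, 1, 1, 4) · [3] (2, 3, 2, 2) · [4] (2, 0, 3, 0) · [5] (1, 2, 1, 1) · [6] (2, 0, 3, 0) · [7] (1, 2, 7, 0) · [8] (0, 1, 1, 4) · [9] (2, 0, 1, 2) · [10] (1, 2, 1, 1) · [11] (2, 3, 2, 2) · [12] (2, 0, 1, 2) · [13] (2, 0, 3, 0) · [14] (2, 0, 3, 0) · [15] (1, 2, 7, 0) · [16] (0, 1, 1, 4) · [17] (1, 2, 1, 1) · [18] (0, 1, 1, 4)

The 18 indices split into 6 linkage classes (same alcove rep ⇔ same W_11-dot-orbit):

[[1, 7, 15], [2, 8, 16, 18], [3, 11], [4, 6, 13, 14], [5, 10, 17], [9, 12]]


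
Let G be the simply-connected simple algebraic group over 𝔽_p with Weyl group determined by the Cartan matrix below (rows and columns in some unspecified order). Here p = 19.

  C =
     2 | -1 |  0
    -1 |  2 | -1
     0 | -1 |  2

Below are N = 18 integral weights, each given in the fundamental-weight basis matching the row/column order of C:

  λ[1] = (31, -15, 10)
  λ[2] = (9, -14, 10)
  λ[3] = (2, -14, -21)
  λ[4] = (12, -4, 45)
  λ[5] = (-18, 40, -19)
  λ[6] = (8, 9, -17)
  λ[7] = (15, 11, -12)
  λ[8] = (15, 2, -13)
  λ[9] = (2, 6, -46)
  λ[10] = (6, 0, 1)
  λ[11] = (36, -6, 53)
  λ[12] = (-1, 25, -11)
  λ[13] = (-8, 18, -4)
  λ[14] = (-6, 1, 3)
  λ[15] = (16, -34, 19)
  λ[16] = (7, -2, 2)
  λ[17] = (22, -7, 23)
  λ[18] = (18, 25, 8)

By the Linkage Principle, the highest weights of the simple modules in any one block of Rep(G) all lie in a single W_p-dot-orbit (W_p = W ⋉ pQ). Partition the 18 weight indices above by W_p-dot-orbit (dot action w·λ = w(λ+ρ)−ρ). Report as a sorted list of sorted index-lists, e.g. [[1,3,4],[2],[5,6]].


A_3 Cartan matrix, 3 simple roots permuted; ρ=(1,1,1).

W_19-reps of the 18 weights in Ā_19 (same 3-coord order as C):

  λ_1 → (5, 1, 10) · λ_2 → (3, 8, 2) · λ_3 → (5, 1, 10) · λ_4 → (5, 1, 10) · λ_5 → (2, 3, 1) · λ_6 → (3, 6, 10) · λ_7 → (7, 1, 2) · λ_8 → (7, 9, 3) · λ_9 → (7, 9, 3) · λ_10 → (7, 1, 2) · λ_11 → (5, 1, 10) · λ_12 → (7, 9, 3) · λ_13 → (7, 9, 3) · λ_14 → (2, 3, 1) · λ_15 → (2, 3, 1) · λ_16 → (7, 1, 2) · λ_17 → (2, 3, 1) · λ_18 → (7, 9, 3)

Linkage partition of the 18 weights (6 classes, p=19):

[[1, 3, 4, 11], [2], [5, 14, 15, 17], [6], [7, 10, 16], [8, 9, 12, 13, 18]]


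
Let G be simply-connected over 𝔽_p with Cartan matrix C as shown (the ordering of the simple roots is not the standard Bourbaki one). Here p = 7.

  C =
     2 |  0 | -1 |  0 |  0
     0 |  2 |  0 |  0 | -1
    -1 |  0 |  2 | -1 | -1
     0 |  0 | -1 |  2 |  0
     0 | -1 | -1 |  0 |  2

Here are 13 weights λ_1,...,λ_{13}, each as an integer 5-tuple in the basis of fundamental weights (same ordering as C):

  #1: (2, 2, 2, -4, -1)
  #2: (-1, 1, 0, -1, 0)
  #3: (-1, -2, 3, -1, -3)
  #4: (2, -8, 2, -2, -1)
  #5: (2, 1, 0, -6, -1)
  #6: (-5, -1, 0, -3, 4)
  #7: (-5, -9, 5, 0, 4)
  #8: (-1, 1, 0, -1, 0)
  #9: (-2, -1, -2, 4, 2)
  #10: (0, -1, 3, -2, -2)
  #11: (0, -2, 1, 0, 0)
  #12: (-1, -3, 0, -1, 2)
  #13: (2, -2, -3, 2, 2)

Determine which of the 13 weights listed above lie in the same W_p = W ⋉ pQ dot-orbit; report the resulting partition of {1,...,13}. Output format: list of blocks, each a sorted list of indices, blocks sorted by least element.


Type D_5, rank 5, |W|=1920; reorder rows/cols to standard.

W_7-reps of the 13 weights in Ā_7 (same 5-coord order as C):

  λ_1 → (1, 1, 2, 1, 0);  λ_2 → (0, 2, 1, 0, 1);  λ_3 → (0, 2, 1, 0, 1);  λ_4 → (1, 0, 1, 3, 0);  λ_5 → (0, 2, 1, 0, 1);  λ_6 → (1, 0, 1, 3, 0);  λ_7 → (0, 0, 1, 3, 0);  λ_8 → (0, 2, 1, 0, 1);  λ_9 → (1, 0, 1, 3, 0);  λ_10 → (1, 1, 2, 1, 0);  λ_11 → (1, 1, 2, 1, 0);  λ_12 → (0, 2, 1, 0, 1);  λ_13 → (1, 1, 2, 1, 0)

These 13 weights hit 4 W_7-dot-orbits; sizes (4, 5, 3, 1):

[[1, 10, 11, 13], [2, 3, 5, 8, 12], [4, 6, 9], [7]]


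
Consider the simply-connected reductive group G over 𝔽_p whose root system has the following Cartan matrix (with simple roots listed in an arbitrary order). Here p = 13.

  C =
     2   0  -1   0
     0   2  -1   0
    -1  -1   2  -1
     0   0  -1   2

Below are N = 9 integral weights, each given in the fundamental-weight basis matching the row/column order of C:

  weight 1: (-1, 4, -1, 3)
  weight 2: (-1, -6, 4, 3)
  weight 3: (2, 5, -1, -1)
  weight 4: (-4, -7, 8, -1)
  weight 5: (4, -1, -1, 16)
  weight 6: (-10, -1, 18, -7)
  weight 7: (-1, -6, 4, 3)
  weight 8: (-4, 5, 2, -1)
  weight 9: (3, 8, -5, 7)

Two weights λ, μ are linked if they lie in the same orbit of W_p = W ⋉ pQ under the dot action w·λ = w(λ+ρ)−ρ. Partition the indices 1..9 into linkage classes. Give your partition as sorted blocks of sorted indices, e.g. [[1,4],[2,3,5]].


Root system D_4: the 4×4 matrix C matches after relabeling.

Alcove-folded reps (p=13, 9 weights, presented ϖ-order):

  λ_1 → (0, 5, 0, 4)
  λ_2 → (0, 5, 0, 4)
  λ_3 → (3, 6, 0, 0)
  λ_4 → (3, 6, 0, 0)
  λ_5 → (0, 5, 0, 4)
  λ_6 → (3, 6, 0, 0)
  λ_7 → (0, 5, 0, 4)
  λ_8 → (3, 6, 0, 0)
  λ_9 → (0, 5, 0, 4)

The 9 indices split into 2 linkage classes (same alcove rep ⇔ same W_13-dot-orbit):

[[1, 2, 5, 7, 9], [3, 4, 6, 8]]


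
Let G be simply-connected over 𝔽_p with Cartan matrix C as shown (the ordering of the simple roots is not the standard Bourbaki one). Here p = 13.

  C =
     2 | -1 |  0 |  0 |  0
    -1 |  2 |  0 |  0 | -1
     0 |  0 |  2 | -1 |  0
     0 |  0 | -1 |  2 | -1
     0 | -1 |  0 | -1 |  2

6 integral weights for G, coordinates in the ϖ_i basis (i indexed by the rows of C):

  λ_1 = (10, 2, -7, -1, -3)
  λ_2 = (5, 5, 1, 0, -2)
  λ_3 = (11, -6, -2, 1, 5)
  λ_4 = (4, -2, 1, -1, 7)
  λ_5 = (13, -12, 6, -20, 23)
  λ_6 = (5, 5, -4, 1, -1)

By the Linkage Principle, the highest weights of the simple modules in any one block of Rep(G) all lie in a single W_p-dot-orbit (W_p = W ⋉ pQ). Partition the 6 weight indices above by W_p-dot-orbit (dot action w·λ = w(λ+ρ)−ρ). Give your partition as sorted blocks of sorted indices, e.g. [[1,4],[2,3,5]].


Type A_5, rank 5, |W|=720; reorder rows/cols to standard.

Alcove-folded reps (p=13, 6 weights, presented ϖ-order):

  1: (5, 5, 1, 0, 1);  2: (5, 5, 1, 0, 1);  3: (5, 5, 1, 0, 1);  4: (3, 1, 1, 0, 7);  5: (5, 5, 1, 0, 1);  6: (5, 5, 1, 0, 1)

The 6 indices split into 2 linkage classes (same alcove rep ⇔ same W_13-dot-orbit):

[[1, 2, 3, 5, 6], [4]]


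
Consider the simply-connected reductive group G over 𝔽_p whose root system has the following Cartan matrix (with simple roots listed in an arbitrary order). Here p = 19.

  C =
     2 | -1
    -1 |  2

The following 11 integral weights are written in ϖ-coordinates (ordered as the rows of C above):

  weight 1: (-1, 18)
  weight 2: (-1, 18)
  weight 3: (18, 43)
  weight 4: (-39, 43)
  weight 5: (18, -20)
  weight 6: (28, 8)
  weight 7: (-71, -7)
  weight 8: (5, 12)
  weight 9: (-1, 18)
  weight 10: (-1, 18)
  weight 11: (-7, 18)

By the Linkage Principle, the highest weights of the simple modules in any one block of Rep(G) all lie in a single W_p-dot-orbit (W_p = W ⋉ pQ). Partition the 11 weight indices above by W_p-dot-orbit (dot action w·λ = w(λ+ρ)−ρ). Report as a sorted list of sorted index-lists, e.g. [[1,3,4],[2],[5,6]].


Type A_2, rank 2, |W|=6; reorder rows/cols to standard.

Alcove-folded reps (p=19, 11 weights, presented ϖ-order):

    λ_1 → (0, 19)
    λ_2 → (0, 19)
    λ_3 → (6, 13)
    λ_4 → (6, 13)
    λ_5 → (0, 19)
    λ_6 → (0, 10)
    λ_7 → (6, 13)
    λ_8 → (6, 13)
    λ_9 → (0, 19)
    λ_10 → (0, 19)
    λ_11 → (6, 13)

These 11 weights hit 3 W_19-dot-orbits; sizes (5, 5, 1):

[[1, 2, 5, 9, 10], [3, 4, 7, 8, 11], [6]]


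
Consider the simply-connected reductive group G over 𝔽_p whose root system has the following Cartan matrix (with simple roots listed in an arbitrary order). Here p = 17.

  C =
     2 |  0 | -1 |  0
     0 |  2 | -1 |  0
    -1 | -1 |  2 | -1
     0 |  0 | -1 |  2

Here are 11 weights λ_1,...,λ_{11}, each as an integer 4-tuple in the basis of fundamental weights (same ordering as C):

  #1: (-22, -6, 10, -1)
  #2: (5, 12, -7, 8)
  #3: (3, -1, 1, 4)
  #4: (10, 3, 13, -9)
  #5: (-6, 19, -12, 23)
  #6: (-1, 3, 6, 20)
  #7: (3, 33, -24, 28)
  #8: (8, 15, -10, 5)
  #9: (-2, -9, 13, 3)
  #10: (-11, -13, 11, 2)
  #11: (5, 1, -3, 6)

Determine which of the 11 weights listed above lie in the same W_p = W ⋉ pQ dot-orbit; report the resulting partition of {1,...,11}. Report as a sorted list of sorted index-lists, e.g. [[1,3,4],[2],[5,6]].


Dynkin diagram of C (from the 6 off-diagonal −1 entries): D_4.

λ_j+ρ reflected into Ā_17 (⟨·,θ^∨⟩≤17); 4-tuples as given:

  λ_1+ρ ↦ (4, 0, 2, 5);  λ_2+ρ ↦ (0, 7, 1, 3);  λ_3+ρ ↦ (4, 0, 2, 5);  λ_4+ρ ↦ (0, 7, 1, 3);  λ_5+ρ ↦ (0, 7, 1, 3);  λ_6+ρ ↦ (4, 0, 2, 5);  λ_7+ρ ↦ (4, 0, 2, 5);  λ_8+ρ ↦ (0, 7, 1, 3);  λ_9+ρ ↦ (0, 7, 1, 3);  λ_10+ρ ↦ (0, 2, 3, 7);  λ_11+ρ ↦ (4, 0, 2, 5)

Partition of {1..11} into 3 W_17-dot-orbits:

[[1, 3, 6, 7, 11], [2, 4, 5, 8, 9], [10]]


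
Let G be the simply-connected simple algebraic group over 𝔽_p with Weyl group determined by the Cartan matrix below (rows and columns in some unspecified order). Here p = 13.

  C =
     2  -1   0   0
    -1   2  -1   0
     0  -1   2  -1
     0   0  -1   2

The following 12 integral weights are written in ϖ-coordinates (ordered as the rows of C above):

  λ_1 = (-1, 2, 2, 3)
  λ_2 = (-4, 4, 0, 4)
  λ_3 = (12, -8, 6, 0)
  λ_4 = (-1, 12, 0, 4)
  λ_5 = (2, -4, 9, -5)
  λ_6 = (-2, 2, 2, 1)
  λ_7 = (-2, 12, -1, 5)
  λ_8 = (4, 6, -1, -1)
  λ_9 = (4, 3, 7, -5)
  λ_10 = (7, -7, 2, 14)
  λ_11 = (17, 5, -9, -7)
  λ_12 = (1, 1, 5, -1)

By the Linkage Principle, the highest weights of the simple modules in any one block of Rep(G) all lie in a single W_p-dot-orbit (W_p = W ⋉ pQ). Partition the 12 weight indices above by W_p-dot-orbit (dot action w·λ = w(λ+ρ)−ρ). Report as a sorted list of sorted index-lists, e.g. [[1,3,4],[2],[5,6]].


Root system A_4: the 4×4 matrix C matches after relabeling.

Folding the 12 weights λ_j+ρ into Ā_13 (reps in the given 4-coord order):

    [1] (0, 3, 3, 4)
    [2] (3, 2, 1, 5)
    [3] (5, 7, 0, 0)
    [4] (5, 7, 0, 0)
    [5] (0, 3, 3, 4)
    [6] (1, 2, 3, 2)
    [7] (5, 7, 0, 0)
    [8] (5, 7, 0, 0)
    [9] (1, 4, 4, 0)
    [10] (3, 2, 1, 5)
    [11] (1, 2, 3, 2)
    [12] (2, 2, 6, 0)

The 12 indices split into 6 linkage classes (same alcove rep ⇔ same W_13-dot-orbit):

[[1, 5], [2, 10], [3, 4, 7, 8], [6, 11], [9], [12]]


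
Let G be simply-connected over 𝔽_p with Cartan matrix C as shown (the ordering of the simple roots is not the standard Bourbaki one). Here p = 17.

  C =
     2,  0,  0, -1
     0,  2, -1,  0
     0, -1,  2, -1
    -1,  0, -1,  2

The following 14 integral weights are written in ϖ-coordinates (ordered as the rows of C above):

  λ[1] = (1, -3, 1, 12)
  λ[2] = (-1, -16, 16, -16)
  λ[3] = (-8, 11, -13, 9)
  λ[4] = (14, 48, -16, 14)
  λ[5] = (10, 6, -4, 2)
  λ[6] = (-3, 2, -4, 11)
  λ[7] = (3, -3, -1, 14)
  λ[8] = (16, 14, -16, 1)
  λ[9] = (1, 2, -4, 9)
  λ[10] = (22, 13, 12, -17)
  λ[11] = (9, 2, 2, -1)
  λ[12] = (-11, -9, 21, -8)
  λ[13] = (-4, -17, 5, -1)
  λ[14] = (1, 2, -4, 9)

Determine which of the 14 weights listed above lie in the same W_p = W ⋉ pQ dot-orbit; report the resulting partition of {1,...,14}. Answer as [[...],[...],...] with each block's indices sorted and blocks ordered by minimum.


Type A_4, rank 4, |W|=120; reorder rows/cols to standard.

Alcove-folded reps (p=17, 14 weights, presented ϖ-order):

  λ_1 → (2, 2, 0, 13);  λ_2 → (2, 2, 0, 13);  λ_3 → (2, 0, 3, 7);  λ_4 → (2, 2, 0, 13);  λ_5 → (10, 3, 3, 0);  λ_6 → (2, 0, 3, 7);  λ_7 → (2, 2, 0, 13);  λ_8 → (2, 2, 0, 13);  λ_9 → (2, 0, 3, 7);  λ_10 → (10, 3, 3, 0);  λ_11 → (10, 3, 3, 0);  λ_12 → (2, 0, 3, 7);  λ_13 → (10, 3, 3, 0);  λ_14 → (2, 0, 3, 7)

Partition of {1..14} into 3 W_17-dot-orbits:

[[1, 2, 4, 7, 8], [3, 6, 9, 12, 14], [5, 10, 11, 13]]


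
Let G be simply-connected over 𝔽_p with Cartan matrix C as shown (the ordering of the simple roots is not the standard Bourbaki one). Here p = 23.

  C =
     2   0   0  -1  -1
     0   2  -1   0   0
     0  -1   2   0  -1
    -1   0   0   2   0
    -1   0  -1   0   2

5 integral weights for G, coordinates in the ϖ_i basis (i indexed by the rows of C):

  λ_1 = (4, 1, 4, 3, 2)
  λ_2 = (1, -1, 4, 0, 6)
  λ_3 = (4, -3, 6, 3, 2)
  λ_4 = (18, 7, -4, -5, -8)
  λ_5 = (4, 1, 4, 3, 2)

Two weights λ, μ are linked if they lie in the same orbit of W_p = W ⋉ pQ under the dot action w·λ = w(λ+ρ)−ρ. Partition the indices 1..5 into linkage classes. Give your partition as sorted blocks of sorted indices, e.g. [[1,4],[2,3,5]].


Dynkin diagram of C (from the 8 off-diagonal −1 entries): A_5.

W_23-reps of the 5 weights in Ā_23 (same 5-coord order as C):

  [1] (5, 2, 5, 4, 3);  [2] (2, 0, 5, 1, 7);  [3] (5, 2, 5, 4, 3);  [4] (5, 2, 5, 4, 3);  [5] (5, 2, 5, 4, 3)

The 5 indices split into 2 linkage classes (same alcove rep ⇔ same W_23-dot-orbit):

[[1, 3, 4, 5], [2]]


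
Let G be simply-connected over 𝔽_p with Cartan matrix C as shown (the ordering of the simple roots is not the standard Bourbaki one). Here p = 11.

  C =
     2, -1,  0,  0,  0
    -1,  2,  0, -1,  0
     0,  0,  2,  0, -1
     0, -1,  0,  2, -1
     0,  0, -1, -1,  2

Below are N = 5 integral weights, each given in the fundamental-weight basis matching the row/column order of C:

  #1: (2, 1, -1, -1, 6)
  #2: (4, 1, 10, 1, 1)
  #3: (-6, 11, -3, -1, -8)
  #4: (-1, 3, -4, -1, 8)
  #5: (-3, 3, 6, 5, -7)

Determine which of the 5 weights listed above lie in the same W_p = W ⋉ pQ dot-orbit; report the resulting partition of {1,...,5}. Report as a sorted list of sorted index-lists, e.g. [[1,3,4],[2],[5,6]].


Root system A_5: the 5×5 matrix C matches after relabeling.

Each λ_j+ρ reduced to Ā_11; 5-tuples below use C's row order:

    [1] (2, 2, 1, 0, 6)
    [2] (2, 2, 0, 2, 0)
    [3] (2, 2, 1, 0, 6)
    [4] (2, 2, 1, 0, 6)
    [5] (2, 2, 1, 0, 6)

Partition of {1..5} into 2 W_11-dot-orbits:

[[1, 3, 4, 5], [2]]


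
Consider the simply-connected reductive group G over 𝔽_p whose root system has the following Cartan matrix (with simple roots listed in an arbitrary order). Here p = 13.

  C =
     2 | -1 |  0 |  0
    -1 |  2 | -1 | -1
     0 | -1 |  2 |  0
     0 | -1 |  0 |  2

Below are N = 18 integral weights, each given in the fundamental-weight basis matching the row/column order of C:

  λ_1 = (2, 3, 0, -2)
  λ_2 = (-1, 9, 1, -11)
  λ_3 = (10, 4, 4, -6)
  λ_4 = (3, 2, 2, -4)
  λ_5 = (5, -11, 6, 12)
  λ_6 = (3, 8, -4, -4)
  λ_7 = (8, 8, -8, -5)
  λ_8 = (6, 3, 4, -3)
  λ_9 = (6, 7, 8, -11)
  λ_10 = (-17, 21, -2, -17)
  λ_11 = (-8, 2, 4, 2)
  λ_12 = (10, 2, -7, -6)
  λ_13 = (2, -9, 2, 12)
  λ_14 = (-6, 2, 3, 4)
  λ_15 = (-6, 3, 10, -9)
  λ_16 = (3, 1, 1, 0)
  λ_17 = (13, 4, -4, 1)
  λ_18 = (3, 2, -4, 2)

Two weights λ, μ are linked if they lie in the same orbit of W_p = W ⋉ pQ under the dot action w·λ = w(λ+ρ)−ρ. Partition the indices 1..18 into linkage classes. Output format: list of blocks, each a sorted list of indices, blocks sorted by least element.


D_4 Cartan matrix, 4 simple roots permuted; ρ=(1,1,1,1).

Ā_13 reps of the 18 weights (D_4, coords as presented):

  λ_1+ρ ↦ (3, 3, 1, 1) · λ_2+ρ ↦ (0, 0, 2, 10) · λ_3+ρ ↦ (3, 2, 3, 3) · λ_4+ρ ↦ (4, 0, 3, 3) · λ_5+ρ ↦ (4, 0, 3, 3) · λ_6+ρ ↦ (4, 0, 3, 3) · λ_7+ρ ↦ (4, 2, 2, 1) · λ_8+ρ ↦ (4, 2, 2, 1) · λ_9+ρ ↦ (4, 2, 2, 1) · λ_10+ρ ↦ (3, 2, 2, 3) · λ_11+ρ ↦ (3, 3, 1, 1) · λ_12+ρ ↦ (3, 2, 2, 3) · λ_13+ρ ↦ (3, 2, 3, 3) · λ_14+ρ ↦ (3, 2, 2, 3) · λ_15+ρ ↦ (4, 2, 2, 1) · λ_16+ρ ↦ (4, 2, 2, 1) · λ_17+ρ ↦ (3, 2, 2, 3) · λ_18+ρ ↦ (4, 0, 3, 3)

Partition of {1..18} into 6 W_13-dot-orbits:

[[1, 11], [2], [3, 13], [4, 5, 6, 18], [7, 8, 9, 15, 16], [10, 12, 14, 17]]


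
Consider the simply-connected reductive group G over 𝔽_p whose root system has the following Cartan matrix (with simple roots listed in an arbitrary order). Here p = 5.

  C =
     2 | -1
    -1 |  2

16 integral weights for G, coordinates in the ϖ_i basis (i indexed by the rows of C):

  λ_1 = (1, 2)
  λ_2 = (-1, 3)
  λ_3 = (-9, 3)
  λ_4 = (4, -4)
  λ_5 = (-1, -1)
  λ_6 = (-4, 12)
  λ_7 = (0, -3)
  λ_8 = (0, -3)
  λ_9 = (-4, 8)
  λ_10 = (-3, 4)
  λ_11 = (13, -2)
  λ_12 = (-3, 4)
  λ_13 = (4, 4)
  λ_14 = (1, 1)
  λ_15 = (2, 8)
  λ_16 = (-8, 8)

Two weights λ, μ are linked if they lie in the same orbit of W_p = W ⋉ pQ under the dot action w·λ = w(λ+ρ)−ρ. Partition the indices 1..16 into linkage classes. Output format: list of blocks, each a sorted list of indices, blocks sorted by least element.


Root system A_2: the 2×2 matrix C matches after relabeling.

Folding the 16 weights λ_j+ρ into Ā_5 (reps in the given 2-coord order):

  1: (2, 3) · 2: (0, 4) · 3: (1, 1) · 4: (2, 3) · 5: (0, 0) · 6: (2, 3) · 7: (1, 1) · 8: (1, 1) · 9: (1, 1) · 10: (2, 3) · 11: (1, 1) · 12: (2, 3) · 13: (0, 0) · 14: (2, 2) · 15: (2, 2) · 16: (1, 2)

The 16 indices split into 6 linkage classes (same alcove rep ⇔ same W_5-dot-orbit):

[[1, 4, 6, 10, 12], [2], [3, 7, 8, 9, 11], [5, 13], [14, 15], [16]]


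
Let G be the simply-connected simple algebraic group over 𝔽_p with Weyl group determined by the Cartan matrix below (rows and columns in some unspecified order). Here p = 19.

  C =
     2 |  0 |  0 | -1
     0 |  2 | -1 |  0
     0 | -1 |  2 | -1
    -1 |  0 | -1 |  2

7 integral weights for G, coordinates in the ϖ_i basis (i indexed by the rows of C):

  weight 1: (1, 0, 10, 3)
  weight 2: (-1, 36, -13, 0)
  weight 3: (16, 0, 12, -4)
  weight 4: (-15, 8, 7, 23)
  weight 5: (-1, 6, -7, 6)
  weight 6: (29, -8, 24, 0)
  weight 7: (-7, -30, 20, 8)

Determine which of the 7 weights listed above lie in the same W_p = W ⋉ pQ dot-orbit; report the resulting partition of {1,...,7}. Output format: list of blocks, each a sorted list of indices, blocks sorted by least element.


Cartan matrix: type A_4 (|W|=120); un-permuting the 4 rows.

Ā_19 reps of the 7 weights (A_4, coords as presented):

  λ_1+ρ ↦ (2, 1, 11, 4);  λ_2+ρ ↦ (0, 1, 6, 1);  λ_3+ρ ↦ (5, 8, 2, 3);  λ_4+ρ ↦ (5, 8, 2, 3);  λ_5+ρ ↦ (0, 1, 6, 1);  λ_6+ρ ↦ (0, 1, 6, 1);  λ_7+ρ ↦ (5, 8, 2, 3)

Linkage partition of the 7 weights (3 classes, p=19):

[[1], [2, 5, 6], [3, 4, 7]]


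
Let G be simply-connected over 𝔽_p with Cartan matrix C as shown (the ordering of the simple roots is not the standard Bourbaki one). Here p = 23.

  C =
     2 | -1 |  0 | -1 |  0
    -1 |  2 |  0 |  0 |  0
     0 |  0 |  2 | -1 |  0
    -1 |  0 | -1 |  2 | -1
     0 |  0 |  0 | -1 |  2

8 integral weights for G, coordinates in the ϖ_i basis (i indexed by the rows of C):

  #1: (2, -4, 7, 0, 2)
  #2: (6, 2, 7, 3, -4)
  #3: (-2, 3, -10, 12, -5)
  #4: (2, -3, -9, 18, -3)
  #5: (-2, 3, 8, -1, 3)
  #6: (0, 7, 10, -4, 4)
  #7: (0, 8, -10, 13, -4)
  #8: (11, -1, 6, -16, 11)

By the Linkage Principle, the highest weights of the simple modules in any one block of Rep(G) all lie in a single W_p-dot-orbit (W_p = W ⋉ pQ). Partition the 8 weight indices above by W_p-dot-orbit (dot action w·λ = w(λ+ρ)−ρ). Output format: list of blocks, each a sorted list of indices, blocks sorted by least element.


Cartan matrix: type D_5 (|W|=1920); un-permuting the 5 rows.

Each λ_j+ρ reduced to Ā_23; 5-tuples below use C's row order:

    λ_1 → (0, 3, 8, 1, 3)
    λ_2 → (0, 3, 8, 1, 3)
    λ_3 → (0, 3, 8, 1, 3)
    λ_4 → (2, 6, 8, 1, 2)
    λ_5 → (0, 3, 8, 1, 3)
    λ_6 → (2, 6, 8, 1, 2)
    λ_7 → (2, 6, 8, 1, 2)
    λ_8 → (0, 3, 8, 1, 3)

Partition of {1..8} into 2 W_23-dot-orbits:

[[1, 2, 3, 5, 8], [4, 6, 7]]
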